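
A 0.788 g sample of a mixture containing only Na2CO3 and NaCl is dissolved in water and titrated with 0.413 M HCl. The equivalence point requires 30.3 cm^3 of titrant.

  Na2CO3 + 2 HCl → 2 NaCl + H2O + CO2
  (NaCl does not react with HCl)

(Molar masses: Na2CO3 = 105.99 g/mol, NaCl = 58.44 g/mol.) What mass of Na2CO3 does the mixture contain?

n(HCl) = 0.0303 × 0.413 = 0.0125 mol
Let x = n(Na2CO3), y = n(NaCl).
Titrant: 2x = 0.0125;  mass: 105.99x + 58.44y = 0.788
Solving, x = 6.26 × 10^-3 mol, y = 2.14 × 10^-3 mol
mass of Na2CO3 = 6.26 × 10^-3 × 105.99 = 0.663 g

0.663 g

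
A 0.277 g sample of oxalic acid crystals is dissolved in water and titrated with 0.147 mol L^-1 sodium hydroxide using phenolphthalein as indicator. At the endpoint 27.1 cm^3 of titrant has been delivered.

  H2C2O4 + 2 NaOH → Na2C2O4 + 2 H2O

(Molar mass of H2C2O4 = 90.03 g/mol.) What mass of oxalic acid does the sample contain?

0.179 g

n(NaOH) = 0.0271 L × 0.147 mol/L = 3.98 × 10^-3 mol
From the 1:2 ratio, n(H2C2O4) = 1/2 × 3.98 × 10^-3 = 1.99 × 10^-3 mol
mass of H2C2O4 = 1.99 × 10^-3 × 90.03 g/mol = 0.179 g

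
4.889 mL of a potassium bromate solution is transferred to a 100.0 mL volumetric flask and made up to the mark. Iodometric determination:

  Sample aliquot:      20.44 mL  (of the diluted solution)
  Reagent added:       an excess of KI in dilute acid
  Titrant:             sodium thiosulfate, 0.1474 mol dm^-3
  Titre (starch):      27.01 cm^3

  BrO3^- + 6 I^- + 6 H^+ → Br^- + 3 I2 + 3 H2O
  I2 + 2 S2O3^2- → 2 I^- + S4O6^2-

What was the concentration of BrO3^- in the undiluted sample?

n(S2O3^2-) = 0.02701 × 0.1474 = 3.981 × 10^-3 mol
n(I2) = n(S2O3^2-)/2 = 1.991 × 10^-3 mol
From the 1:3 ratio, n(BrO3^-) in the aliquot = 1/3 × 1.991 × 10^-3 = 6.635 × 10^-4 mol
[BrO3^-]_dilute = 6.635 × 10^-4 / 0.02044 = 0.03246 mol/L
[BrO3^-]_original = 0.03246 × 100.0/4.889 = 0.6640 mol/L

0.6640 mol/L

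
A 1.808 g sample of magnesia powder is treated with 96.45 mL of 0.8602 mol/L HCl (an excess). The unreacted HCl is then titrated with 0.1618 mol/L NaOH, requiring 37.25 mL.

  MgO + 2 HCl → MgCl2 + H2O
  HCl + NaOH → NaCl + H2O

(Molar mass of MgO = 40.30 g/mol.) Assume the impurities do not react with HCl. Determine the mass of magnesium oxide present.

n(HCl) added = 0.09645 × 0.8602 = 0.08297 mol
n(NaOH) used in back-titration = 0.03725 × 0.1618 = 6.027 × 10^-3 mol
n(HCl) left over = 6.027 × 10^-3 mol (1:1 ratio)
n(HCl) consumed by analyte = 0.08297 − 6.027 × 10^-3 = 0.07694 mol
From the 1:2 ratio, n(MgO) = 1/2 × 0.07694 = 0.03847 mol
mass of MgO = 0.03847 × 40.30 = 1.550 g

1.550 g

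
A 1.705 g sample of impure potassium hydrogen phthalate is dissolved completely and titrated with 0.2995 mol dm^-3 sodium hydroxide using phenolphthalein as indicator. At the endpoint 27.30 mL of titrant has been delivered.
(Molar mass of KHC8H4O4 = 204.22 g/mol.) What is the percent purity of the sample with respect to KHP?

97.93 %

KHC8H4O4 + NaOH → KNaC8H4O4 + H2O
n(NaOH) = 0.02730 L × 0.2995 mol/L = 8.176 × 10^-3 mol
n(KHC8H4O4) = 8.176 × 10^-3 mol (1:1 ratio)
mass of KHC8H4O4 = 8.176 × 10^-3 × 204.22 g/mol = 1.670 g
% KHC8H4O4 = 1.670 / 1.705 × 100 = 97.93 %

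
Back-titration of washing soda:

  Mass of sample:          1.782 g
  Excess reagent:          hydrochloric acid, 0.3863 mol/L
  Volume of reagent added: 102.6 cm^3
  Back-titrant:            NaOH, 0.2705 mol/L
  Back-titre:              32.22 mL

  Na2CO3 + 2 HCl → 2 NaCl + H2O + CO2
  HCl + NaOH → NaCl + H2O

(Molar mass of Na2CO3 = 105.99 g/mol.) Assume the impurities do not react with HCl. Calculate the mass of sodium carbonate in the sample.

n(HCl) added = 0.1026 × 0.3863 = 0.03963 mol
n(NaOH) used in back-titration = 0.03222 × 0.2705 = 8.716 × 10^-3 mol
n(HCl) left over = 8.716 × 10^-3 mol (1:1 ratio)
n(HCl) consumed by analyte = 0.03963 − 8.716 × 10^-3 = 0.03092 mol
From the 1:2 ratio, n(Na2CO3) = 1/2 × 0.03092 = 0.01546 mol
mass of Na2CO3 = 0.01546 × 105.99 = 1.639 g

1.639 g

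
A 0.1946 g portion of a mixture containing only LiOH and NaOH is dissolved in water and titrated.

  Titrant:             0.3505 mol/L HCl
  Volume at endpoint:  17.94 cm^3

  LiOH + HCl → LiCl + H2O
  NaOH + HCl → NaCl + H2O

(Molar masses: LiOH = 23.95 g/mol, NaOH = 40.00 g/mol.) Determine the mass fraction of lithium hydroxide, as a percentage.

43.65 %

n(HCl) = 0.01794 × 0.3505 = 6.288 × 10^-3 mol
Let x = n(LiOH), y = n(NaOH).
Titrant: 1x + 1y = 6.288 × 10^-3;  mass: 23.95x + 40.00y = 0.1946
Solving, x = 3.546 × 10^-3 mol, y = 2.742 × 10^-3 mol
mass of LiOH = 3.546 × 10^-3 × 23.95 = 0.08493 g
% LiOH = 0.08493 / 0.1946 × 100 = 43.65 %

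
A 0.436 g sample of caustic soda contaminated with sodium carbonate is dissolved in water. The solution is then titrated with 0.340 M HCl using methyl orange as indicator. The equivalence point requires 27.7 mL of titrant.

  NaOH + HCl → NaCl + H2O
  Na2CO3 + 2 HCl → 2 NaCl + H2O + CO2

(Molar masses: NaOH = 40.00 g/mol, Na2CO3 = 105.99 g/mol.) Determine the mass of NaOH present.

0.194 g

n(HCl) = 0.0277 × 0.340 = 9.42 × 10^-3 mol
Let x = n(NaOH), y = n(Na2CO3).
Titrant: 1x + 2y = 9.42 × 10^-3;  mass: 40.00x + 105.99y = 0.436
Solving, x = 4.86 × 10^-3 mol, y = 2.28 × 10^-3 mol
mass of NaOH = 4.86 × 10^-3 × 40.00 = 0.194 g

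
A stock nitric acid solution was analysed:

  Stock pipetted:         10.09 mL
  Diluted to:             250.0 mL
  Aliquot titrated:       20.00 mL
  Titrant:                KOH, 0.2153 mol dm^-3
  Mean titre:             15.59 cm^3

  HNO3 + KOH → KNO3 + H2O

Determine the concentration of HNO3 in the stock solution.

4.158 mol/L

n(KOH) = 0.01559 × 0.2153 = 3.357 × 10^-3 mol
n(HNO3) in the aliquot = 3.357 × 10^-3 mol (1:1 ratio)
[HNO3]_dilute = 3.357 × 10^-3 / 0.02000 = 0.1678 mol/L
Dilution factor = 250.0 / 10.09 = 24.78
[HNO3]_stock = 0.1678 × 24.78 = 4.158 mol/L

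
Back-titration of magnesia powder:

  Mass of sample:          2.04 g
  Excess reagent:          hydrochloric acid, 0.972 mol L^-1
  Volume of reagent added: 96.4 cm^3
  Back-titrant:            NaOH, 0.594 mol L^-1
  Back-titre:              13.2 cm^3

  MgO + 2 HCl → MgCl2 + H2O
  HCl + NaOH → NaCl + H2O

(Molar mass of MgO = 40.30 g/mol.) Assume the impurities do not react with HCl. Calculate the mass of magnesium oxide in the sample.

n(HCl) added = 0.0964 × 0.972 = 0.0937 mol
n(NaOH) used in back-titration = 0.0132 × 0.594 = 7.84 × 10^-3 mol
n(HCl) left over = 7.84 × 10^-3 mol (1:1 ratio)
n(HCl) consumed by analyte = 0.0937 − 7.84 × 10^-3 = 0.0859 mol
From the 1:2 ratio, n(MgO) = 1/2 × 0.0859 = 0.0429 mol
mass of MgO = 0.0429 × 40.30 = 1.73 g

1.73 g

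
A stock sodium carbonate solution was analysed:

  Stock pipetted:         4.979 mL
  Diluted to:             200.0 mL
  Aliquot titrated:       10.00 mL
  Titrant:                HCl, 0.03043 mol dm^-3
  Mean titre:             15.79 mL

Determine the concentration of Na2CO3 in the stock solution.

0.9650 mol/L

Na2CO3 + 2 HCl → 2 NaCl + H2O + CO2
n(HCl) = 0.01579 × 0.03043 = 4.805 × 10^-4 mol
From the 1:2 ratio, n(Na2CO3) in the aliquot = 1/2 × 4.805 × 10^-4 = 2.402 × 10^-4 mol
[Na2CO3]_dilute = 2.402 × 10^-4 / 0.01000 = 0.02402 mol/L
Dilution factor = 200.0 / 4.979 = 40.17
[Na2CO3]_stock = 0.02402 × 40.17 = 0.9650 mol/L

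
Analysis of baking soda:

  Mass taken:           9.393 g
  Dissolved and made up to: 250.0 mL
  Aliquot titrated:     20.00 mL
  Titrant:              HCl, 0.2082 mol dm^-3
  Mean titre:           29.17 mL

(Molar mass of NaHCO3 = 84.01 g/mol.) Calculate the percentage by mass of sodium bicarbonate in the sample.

NaHCO3 + HCl → NaCl + H2O + CO2
n(HCl) per titration = 0.02917 × 0.2082 = 6.073 × 10^-3 mol
n(NaHCO3) in each aliquot = 6.073 × 10^-3 mol (1:1 ratio)
n(NaHCO3) in the whole flask = 6.073 × 10^-3 × 250.0/20.00 = 0.07591 mol
mass of NaHCO3 = 0.07591 × 84.01 = 6.378 g
% NaHCO3 = 6.378 / 9.393 × 100 = 67.90 %

67.90 %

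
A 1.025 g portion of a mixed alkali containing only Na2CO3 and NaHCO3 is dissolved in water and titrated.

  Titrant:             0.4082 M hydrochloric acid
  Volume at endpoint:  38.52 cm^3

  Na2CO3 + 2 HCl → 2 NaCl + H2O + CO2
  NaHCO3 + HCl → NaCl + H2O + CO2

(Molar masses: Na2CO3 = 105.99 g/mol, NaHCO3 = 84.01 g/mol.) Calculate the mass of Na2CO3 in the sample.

0.5057 g

n(HCl) = 0.03852 × 0.4082 = 0.01572 mol
Let x = n(Na2CO3), y = n(NaHCO3).
Titrant: 2x + 1y = 0.01572;  mass: 105.99x + 84.01y = 1.025
Solving, x = 4.771 × 10^-3 mol, y = 6.181 × 10^-3 mol
mass of Na2CO3 = 4.771 × 10^-3 × 105.99 = 0.5057 g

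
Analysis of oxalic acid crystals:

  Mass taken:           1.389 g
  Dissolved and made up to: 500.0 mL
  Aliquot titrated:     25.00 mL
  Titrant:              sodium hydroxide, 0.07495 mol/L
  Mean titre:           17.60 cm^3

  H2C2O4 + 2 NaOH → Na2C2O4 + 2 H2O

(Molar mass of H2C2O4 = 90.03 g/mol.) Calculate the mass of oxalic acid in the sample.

n(NaOH) per titration = 0.01760 × 0.07495 = 1.319 × 10^-3 mol
From the 1:2 ratio, n(H2C2O4) in each aliquot = 1/2 × 1.319 × 10^-3 = 6.596 × 10^-4 mol
n(H2C2O4) in the whole flask = 6.596 × 10^-4 × 500.0/25.00 = 0.01319 mol
mass of H2C2O4 = 0.01319 × 90.03 = 1.188 g

1.188 g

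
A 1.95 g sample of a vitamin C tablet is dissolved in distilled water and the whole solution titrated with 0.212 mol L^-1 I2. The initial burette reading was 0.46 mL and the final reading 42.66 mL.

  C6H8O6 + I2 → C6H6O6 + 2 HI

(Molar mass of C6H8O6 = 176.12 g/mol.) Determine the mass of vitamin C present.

1.58 g

n(I2) = 0.0422 L × 0.212 mol/L = 8.95 × 10^-3 mol
n(C6H8O6) = 8.95 × 10^-3 mol (1:1 ratio)
mass of C6H8O6 = 8.95 × 10^-3 × 176.12 g/mol = 1.58 g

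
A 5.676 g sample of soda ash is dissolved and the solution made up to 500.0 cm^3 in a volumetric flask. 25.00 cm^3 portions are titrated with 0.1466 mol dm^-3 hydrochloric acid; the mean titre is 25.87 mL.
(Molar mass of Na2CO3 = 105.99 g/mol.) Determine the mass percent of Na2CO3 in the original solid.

70.82 %

Na2CO3 + 2 HCl → 2 NaCl + H2O + CO2
n(HCl) per titration = 0.02587 × 0.1466 = 3.793 × 10^-3 mol
From the 1:2 ratio, n(Na2CO3) in each aliquot = 1/2 × 3.793 × 10^-3 = 1.896 × 10^-3 mol
n(Na2CO3) in the whole flask = 1.896 × 10^-3 × 500.0/25.00 = 0.03793 mol
mass of Na2CO3 = 0.03793 × 105.99 = 4.020 g
% Na2CO3 = 4.020 / 5.676 × 100 = 70.82 %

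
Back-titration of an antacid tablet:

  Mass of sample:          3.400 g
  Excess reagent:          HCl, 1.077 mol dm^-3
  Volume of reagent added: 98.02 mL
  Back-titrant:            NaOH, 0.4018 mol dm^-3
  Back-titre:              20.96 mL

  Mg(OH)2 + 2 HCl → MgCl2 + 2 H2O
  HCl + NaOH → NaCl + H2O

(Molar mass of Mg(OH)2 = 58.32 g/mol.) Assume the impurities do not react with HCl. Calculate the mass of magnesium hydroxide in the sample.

n(HCl) added = 0.09802 × 1.077 = 0.1056 mol
n(NaOH) used in back-titration = 0.02096 × 0.4018 = 8.422 × 10^-3 mol
n(HCl) left over = 8.422 × 10^-3 mol (1:1 ratio)
n(HCl) consumed by analyte = 0.1056 − 8.422 × 10^-3 = 0.09715 mol
From the 1:2 ratio, n(Mg(OH)2) = 1/2 × 0.09715 = 0.04857 mol
mass of Mg(OH)2 = 0.04857 × 58.32 = 2.833 g

2.833 g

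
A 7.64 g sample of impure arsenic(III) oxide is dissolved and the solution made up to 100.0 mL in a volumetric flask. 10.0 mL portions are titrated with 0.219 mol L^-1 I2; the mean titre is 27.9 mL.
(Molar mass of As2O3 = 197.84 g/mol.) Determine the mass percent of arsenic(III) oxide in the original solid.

79.1 %

As2O3 + 2 I2 + 2 H2O → As2O5 + 4 HI
n(I2) per titration = 0.0279 × 0.219 = 6.11 × 10^-3 mol
From the 1:2 ratio, n(As2O3) in each aliquot = 1/2 × 6.11 × 10^-3 = 3.06 × 10^-3 mol
n(As2O3) in the whole flask = 3.06 × 10^-3 × 100.0/10.0 = 0.0306 mol
mass of As2O3 = 0.0306 × 197.84 = 6.04 g
% As2O3 = 6.04 / 7.64 × 100 = 79.1 %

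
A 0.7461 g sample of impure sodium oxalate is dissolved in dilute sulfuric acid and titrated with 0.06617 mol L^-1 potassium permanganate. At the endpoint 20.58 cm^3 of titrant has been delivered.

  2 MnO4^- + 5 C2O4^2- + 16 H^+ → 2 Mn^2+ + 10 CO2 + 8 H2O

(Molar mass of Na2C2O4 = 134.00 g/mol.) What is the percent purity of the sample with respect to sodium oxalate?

n(KMnO4) = 0.02058 L × 0.06617 mol/L = 1.362 × 10^-3 mol
From the 5:2 ratio, n(Na2C2O4) = 5/2 × 1.362 × 10^-3 = 3.404 × 10^-3 mol
mass of Na2C2O4 = 3.404 × 10^-3 × 134.00 g/mol = 0.4562 g
% Na2C2O4 = 0.4562 / 0.7461 × 100 = 61.14 %

61.14 %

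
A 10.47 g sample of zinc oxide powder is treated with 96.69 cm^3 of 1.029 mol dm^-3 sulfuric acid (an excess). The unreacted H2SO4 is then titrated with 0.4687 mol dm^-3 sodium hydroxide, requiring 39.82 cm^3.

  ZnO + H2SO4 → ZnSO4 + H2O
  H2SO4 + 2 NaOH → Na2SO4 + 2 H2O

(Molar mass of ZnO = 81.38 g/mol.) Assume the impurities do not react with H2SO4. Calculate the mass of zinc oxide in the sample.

n(H2SO4) added = 0.09669 × 1.029 = 0.09949 mol
n(NaOH) used in back-titration = 0.03982 × 0.4687 = 0.01866 mol
From the 1:2 ratio, n(H2SO4) left over = 1/2 × 0.01866 = 9.332 × 10^-3 mol
n(H2SO4) consumed by analyte = 0.09949 − 9.332 × 10^-3 = 0.09016 mol
n(ZnO) = 0.09016 mol (1:1 ratio)
mass of ZnO = 0.09016 × 81.38 = 7.337 g

7.337 g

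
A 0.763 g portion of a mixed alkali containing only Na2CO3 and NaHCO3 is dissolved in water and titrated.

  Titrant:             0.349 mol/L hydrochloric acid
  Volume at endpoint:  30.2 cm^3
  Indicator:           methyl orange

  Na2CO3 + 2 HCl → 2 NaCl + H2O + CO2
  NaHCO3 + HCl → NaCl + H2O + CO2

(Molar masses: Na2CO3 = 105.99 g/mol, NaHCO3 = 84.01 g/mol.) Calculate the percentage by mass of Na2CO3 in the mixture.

n(HCl) = 0.0302 × 0.349 = 0.0105 mol
Let x = n(Na2CO3), y = n(NaHCO3).
Titrant: 2x + 1y = 0.0105;  mass: 105.99x + 84.01y = 0.763
Solving, x = 1.97 × 10^-3 mol, y = 6.59 × 10^-3 mol
mass of Na2CO3 = 1.97 × 10^-3 × 105.99 = 0.209 g
% Na2CO3 = 0.209 / 0.763 × 100 = 27.4 %

27.4 %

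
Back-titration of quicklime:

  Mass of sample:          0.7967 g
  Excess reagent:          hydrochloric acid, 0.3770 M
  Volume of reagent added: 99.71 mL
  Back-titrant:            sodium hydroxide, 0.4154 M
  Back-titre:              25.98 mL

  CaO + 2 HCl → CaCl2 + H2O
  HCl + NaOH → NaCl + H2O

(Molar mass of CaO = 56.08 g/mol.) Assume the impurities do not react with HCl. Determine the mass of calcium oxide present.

0.7514 g

n(HCl) added = 0.09971 × 0.3770 = 0.03759 mol
n(NaOH) used in back-titration = 0.02598 × 0.4154 = 0.01079 mol
n(HCl) left over = 0.01079 mol (1:1 ratio)
n(HCl) consumed by analyte = 0.03759 − 0.01079 = 0.02680 mol
From the 1:2 ratio, n(CaO) = 1/2 × 0.02680 = 0.01340 mol
mass of CaO = 0.01340 × 56.08 = 0.7514 g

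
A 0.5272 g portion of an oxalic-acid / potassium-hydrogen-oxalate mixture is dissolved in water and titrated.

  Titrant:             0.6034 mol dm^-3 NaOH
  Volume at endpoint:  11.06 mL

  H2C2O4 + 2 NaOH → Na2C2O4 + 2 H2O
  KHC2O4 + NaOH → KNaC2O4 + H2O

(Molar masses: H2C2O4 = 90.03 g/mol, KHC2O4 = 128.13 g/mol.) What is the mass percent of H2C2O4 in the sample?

n(NaOH) = 0.01106 × 0.6034 = 6.674 × 10^-3 mol
Let x = n(H2C2O4), y = n(KHC2O4).
Titrant: 2x + 1y = 6.674 × 10^-3;  mass: 90.03x + 128.13y = 0.5272
Solving, x = 1.973 × 10^-3 mol, y = 2.729 × 10^-3 mol
mass of H2C2O4 = 1.973 × 10^-3 × 90.03 = 0.1776 g
% H2C2O4 = 0.1776 / 0.5272 × 100 = 33.68 %

33.68 %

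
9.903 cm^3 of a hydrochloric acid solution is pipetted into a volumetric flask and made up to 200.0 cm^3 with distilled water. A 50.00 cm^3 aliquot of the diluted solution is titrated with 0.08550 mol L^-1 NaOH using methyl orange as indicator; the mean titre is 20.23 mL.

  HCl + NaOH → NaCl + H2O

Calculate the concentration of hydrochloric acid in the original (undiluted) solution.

0.6986 mol/L

n(NaOH) = 0.02023 × 0.08550 = 1.730 × 10^-3 mol
n(HCl) in the aliquot = 1.730 × 10^-3 mol (1:1 ratio)
[HCl]_dilute = 1.730 × 10^-3 / 0.05000 = 0.03459 mol/L
Dilution factor = 200.0 / 9.903 = 20.20
[HCl]_stock = 0.03459 × 20.20 = 0.6986 mol/L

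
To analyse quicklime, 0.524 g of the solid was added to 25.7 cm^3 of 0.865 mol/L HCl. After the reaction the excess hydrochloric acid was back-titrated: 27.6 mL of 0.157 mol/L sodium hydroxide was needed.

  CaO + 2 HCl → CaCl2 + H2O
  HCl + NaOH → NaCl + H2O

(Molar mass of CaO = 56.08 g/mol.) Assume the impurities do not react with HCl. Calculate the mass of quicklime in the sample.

0.502 g

n(HCl) added = 0.0257 × 0.865 = 0.0222 mol
n(NaOH) used in back-titration = 0.0276 × 0.157 = 4.33 × 10^-3 mol
n(HCl) left over = 4.33 × 10^-3 mol (1:1 ratio)
n(HCl) consumed by analyte = 0.0222 − 4.33 × 10^-3 = 0.0179 mol
From the 1:2 ratio, n(CaO) = 1/2 × 0.0179 = 8.95 × 10^-3 mol
mass of CaO = 8.95 × 10^-3 × 56.08 = 0.502 g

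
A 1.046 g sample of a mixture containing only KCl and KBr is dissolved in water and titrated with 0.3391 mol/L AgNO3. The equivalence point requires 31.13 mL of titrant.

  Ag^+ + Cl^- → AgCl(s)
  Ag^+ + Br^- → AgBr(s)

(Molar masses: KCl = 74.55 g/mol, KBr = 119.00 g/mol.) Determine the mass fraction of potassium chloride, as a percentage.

n(AgNO3) = 0.03113 × 0.3391 = 0.01056 mol
Let x = n(KCl), y = n(KBr).
Titrant: 1x + 1y = 0.01056;  mass: 74.55x + 119.00y = 1.046
Solving, x = 4.729 × 10^-3 mol, y = 5.828 × 10^-3 mol
mass of KCl = 4.729 × 10^-3 × 74.55 = 0.3525 g
% KCl = 0.3525 / 1.046 × 100 = 33.70 %

33.70 %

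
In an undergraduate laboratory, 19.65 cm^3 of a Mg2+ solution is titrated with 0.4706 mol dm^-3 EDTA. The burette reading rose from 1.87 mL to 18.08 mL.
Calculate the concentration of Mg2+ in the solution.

0.3882 mol/L

Mg^2+ + EDTA^4- → [Mg(EDTA)]^2-
n(EDTA) = 0.01621 L × 0.4706 mol/L = 7.628 × 10^-3 mol
n(Mg2+) = 7.628 × 10^-3 mol (1:1 mole ratio)
[Mg2+] = 7.628 × 10^-3 mol / 0.01965 L = 0.3882 mol/L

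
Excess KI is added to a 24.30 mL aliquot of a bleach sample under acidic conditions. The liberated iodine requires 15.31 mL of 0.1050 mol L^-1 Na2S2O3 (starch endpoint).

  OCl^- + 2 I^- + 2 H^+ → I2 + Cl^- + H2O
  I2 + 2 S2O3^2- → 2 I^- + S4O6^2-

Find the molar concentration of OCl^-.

n(S2O3^2-) = 0.01531 × 0.1050 = 1.608 × 10^-3 mol
n(I2) = n(S2O3^2-)/2 = 8.038 × 10^-4 mol
n(OCl^-) in the aliquot = 8.038 × 10^-4 mol (1:1 ratio)
[OCl^-] = 8.038 × 10^-4 / 0.02430 = 0.03308 mol/L

0.03308 mol/L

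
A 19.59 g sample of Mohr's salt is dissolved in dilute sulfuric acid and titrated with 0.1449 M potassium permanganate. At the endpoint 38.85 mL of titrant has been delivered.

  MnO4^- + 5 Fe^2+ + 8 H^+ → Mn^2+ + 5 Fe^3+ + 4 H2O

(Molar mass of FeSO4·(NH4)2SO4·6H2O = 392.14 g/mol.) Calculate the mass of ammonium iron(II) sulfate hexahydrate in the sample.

n(KMnO4) = 0.03885 L × 0.1449 mol/L = 5.629 × 10^-3 mol
From the 5:1 ratio, n(FeSO4·(NH4)2SO4·6H2O) = 5/1 × 5.629 × 10^-3 = 0.02815 mol
mass of FeSO4·(NH4)2SO4·6H2O = 0.02815 × 392.14 g/mol = 11.04 g

11.04 g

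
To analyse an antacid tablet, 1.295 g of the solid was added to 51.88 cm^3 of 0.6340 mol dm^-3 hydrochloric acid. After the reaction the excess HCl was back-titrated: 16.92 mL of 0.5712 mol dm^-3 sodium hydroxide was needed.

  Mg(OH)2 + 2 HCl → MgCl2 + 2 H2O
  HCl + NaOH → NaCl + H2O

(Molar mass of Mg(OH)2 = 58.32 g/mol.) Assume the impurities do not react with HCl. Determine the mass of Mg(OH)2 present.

0.6773 g

n(HCl) added = 0.05188 × 0.6340 = 0.03289 mol
n(NaOH) used in back-titration = 0.01692 × 0.5712 = 9.665 × 10^-3 mol
n(HCl) left over = 9.665 × 10^-3 mol (1:1 ratio)
n(HCl) consumed by analyte = 0.03289 − 9.665 × 10^-3 = 0.02323 mol
From the 1:2 ratio, n(Mg(OH)2) = 1/2 × 0.02323 = 0.01161 mol
mass of Mg(OH)2 = 0.01161 × 58.32 = 0.6773 g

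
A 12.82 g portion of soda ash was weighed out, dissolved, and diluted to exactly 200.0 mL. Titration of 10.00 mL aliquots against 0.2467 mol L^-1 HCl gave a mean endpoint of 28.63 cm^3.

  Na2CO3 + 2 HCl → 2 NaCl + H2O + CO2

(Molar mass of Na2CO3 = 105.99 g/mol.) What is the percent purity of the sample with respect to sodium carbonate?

58.39 %

n(HCl) per titration = 0.02863 × 0.2467 = 7.063 × 10^-3 mol
From the 1:2 ratio, n(Na2CO3) in each aliquot = 1/2 × 7.063 × 10^-3 = 3.532 × 10^-3 mol
n(Na2CO3) in the whole flask = 3.532 × 10^-3 × 200.0/10.00 = 0.07063 mol
mass of Na2CO3 = 0.07063 × 105.99 = 7.486 g
% Na2CO3 = 7.486 / 12.82 × 100 = 58.39 %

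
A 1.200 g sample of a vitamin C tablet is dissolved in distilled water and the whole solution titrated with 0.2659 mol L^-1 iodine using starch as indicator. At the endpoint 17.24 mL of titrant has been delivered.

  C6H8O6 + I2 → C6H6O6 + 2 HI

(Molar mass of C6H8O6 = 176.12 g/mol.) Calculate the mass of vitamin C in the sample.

0.8074 g

n(I2) = 0.01724 L × 0.2659 mol/L = 4.584 × 10^-3 mol
n(C6H8O6) = 4.584 × 10^-3 mol (1:1 ratio)
mass of C6H8O6 = 4.584 × 10^-3 × 176.12 g/mol = 0.8074 g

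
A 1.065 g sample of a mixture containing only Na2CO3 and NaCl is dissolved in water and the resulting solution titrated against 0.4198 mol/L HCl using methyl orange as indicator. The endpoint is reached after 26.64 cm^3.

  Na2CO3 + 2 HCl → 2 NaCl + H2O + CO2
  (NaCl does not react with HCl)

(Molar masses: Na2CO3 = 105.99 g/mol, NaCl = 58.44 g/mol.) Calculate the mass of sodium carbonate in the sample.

0.5927 g

n(HCl) = 0.02664 × 0.4198 = 0.01118 mol
Let x = n(Na2CO3), y = n(NaCl).
Titrant: 2x = 0.01118;  mass: 105.99x + 58.44y = 1.065
Solving, x = 5.592 × 10^-3 mol, y = 8.082 × 10^-3 mol
mass of Na2CO3 = 5.592 × 10^-3 × 105.99 = 0.5927 g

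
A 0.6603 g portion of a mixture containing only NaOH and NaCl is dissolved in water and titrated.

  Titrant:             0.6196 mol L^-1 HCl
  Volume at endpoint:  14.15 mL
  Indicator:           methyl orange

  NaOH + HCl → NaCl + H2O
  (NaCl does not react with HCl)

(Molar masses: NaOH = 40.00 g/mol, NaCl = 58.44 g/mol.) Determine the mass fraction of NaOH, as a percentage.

n(HCl) = 0.01415 × 0.6196 = 8.767 × 10^-3 mol
Let x = n(NaOH), y = n(NaCl).
Titrant: 1x = 8.767 × 10^-3;  mass: 40.00x + 58.44y = 0.6603
Solving, x = 8.767 × 10^-3 mol, y = 5.298 × 10^-3 mol
mass of NaOH = 8.767 × 10^-3 × 40.00 = 0.3507 g
% NaOH = 0.3507 / 0.6603 × 100 = 53.11 %

53.11 %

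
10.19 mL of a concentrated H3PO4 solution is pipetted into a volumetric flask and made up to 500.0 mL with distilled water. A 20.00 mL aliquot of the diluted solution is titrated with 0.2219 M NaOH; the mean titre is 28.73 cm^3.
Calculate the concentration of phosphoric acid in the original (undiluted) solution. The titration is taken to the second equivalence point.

H3PO4 + 2 NaOH → Na2HPO4 + 2 H2O
n(NaOH) = 0.02873 × 0.2219 = 6.375 × 10^-3 mol
From the 1:2 ratio, n(H3PO4) in the aliquot = 1/2 × 6.375 × 10^-3 = 3.188 × 10^-3 mol
[H3PO4]_dilute = 3.188 × 10^-3 / 0.02000 = 0.1594 mol/L
Dilution factor = 500.0 / 10.19 = 49.07
[H3PO4]_stock = 0.1594 × 49.07 = 7.820 mol/L

7.820 M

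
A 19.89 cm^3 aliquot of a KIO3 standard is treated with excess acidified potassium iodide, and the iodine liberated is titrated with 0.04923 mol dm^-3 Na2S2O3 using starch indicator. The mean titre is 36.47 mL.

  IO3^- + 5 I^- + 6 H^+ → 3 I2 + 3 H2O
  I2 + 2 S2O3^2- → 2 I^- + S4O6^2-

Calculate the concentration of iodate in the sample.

n(S2O3^2-) = 0.03647 × 0.04923 = 1.795 × 10^-3 mol
n(I2) = n(S2O3^2-)/2 = 8.977 × 10^-4 mol
From the 1:3 ratio, n(IO3^-) in the aliquot = 1/3 × 8.977 × 10^-4 = 2.992 × 10^-4 mol
[IO3^-] = 2.992 × 10^-4 / 0.01989 = 0.01504 mol/L

0.01504 mol/L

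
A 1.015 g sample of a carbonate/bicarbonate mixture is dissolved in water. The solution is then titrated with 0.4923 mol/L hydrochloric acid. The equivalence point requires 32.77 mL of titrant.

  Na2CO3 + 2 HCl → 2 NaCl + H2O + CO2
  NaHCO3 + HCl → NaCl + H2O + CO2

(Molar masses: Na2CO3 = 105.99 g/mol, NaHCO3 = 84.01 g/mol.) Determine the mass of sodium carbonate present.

0.5815 g

n(HCl) = 0.03277 × 0.4923 = 0.01613 mol
Let x = n(Na2CO3), y = n(NaHCO3).
Titrant: 2x + 1y = 0.01613;  mass: 105.99x + 84.01y = 1.015
Solving, x = 5.486 × 10^-3 mol, y = 5.160 × 10^-3 mol
mass of Na2CO3 = 5.486 × 10^-3 × 105.99 = 0.5815 g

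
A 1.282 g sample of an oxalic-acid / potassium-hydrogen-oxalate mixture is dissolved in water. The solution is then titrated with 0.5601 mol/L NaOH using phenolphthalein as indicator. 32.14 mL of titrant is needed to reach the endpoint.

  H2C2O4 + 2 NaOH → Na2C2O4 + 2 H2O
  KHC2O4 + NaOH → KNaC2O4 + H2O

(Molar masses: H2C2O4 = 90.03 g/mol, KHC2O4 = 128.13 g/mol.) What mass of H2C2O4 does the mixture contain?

n(NaOH) = 0.03214 × 0.5601 = 0.01800 mol
Let x = n(H2C2O4), y = n(KHC2O4).
Titrant: 2x + 1y = 0.01800;  mass: 90.03x + 128.13y = 1.282
Solving, x = 6.163 × 10^-3 mol, y = 5.675 × 10^-3 mol
mass of H2C2O4 = 6.163 × 10^-3 × 90.03 = 0.5549 g

0.5549 g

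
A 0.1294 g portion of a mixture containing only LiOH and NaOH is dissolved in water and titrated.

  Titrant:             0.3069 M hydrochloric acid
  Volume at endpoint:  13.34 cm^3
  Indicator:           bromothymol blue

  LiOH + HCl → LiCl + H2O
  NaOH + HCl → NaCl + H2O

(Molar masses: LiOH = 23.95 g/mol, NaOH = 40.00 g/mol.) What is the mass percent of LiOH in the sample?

n(HCl) = 0.01334 × 0.3069 = 4.094 × 10^-3 mol
Let x = n(LiOH), y = n(NaOH).
Titrant: 1x + 1y = 4.094 × 10^-3;  mass: 23.95x + 40.00y = 0.1294
Solving, x = 2.141 × 10^-3 mol, y = 1.953 × 10^-3 mol
mass of LiOH = 2.141 × 10^-3 × 23.95 = 0.05128 g
% LiOH = 0.05128 / 0.1294 × 100 = 39.63 %

39.63 %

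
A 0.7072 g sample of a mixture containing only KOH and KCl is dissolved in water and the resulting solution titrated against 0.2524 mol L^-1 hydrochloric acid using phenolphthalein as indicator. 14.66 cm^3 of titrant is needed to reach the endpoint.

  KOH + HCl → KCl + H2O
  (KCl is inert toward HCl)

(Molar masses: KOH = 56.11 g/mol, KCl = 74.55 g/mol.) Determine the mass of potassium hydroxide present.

0.2076 g

n(HCl) = 0.01466 × 0.2524 = 3.700 × 10^-3 mol
Let x = n(KOH), y = n(KCl).
Titrant: 1x = 3.700 × 10^-3;  mass: 56.11x + 74.55y = 0.7072
Solving, x = 3.700 × 10^-3 mol, y = 6.701 × 10^-3 mol
mass of KOH = 3.700 × 10^-3 × 56.11 = 0.2076 g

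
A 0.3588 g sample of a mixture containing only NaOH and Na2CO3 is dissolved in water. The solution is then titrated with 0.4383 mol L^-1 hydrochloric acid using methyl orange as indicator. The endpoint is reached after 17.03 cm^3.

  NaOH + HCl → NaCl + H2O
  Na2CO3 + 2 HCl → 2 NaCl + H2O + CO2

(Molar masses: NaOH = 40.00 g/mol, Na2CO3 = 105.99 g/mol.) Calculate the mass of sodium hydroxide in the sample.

0.1132 g

n(HCl) = 0.01703 × 0.4383 = 7.464 × 10^-3 mol
Let x = n(NaOH), y = n(Na2CO3).
Titrant: 1x + 2y = 7.464 × 10^-3;  mass: 40.00x + 105.99y = 0.3588
Solving, x = 2.829 × 10^-3 mol, y = 2.317 × 10^-3 mol
mass of NaOH = 2.829 × 10^-3 × 40.00 = 0.1132 g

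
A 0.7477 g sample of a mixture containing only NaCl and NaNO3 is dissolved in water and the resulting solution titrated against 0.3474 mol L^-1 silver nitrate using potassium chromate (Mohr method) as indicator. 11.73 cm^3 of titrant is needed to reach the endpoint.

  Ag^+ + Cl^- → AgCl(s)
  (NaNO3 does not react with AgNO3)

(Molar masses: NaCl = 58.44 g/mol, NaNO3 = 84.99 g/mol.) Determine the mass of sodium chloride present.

0.2381 g

n(AgNO3) = 0.01173 × 0.3474 = 4.075 × 10^-3 mol
Let x = n(NaCl), y = n(NaNO3).
Titrant: 1x = 4.075 × 10^-3;  mass: 58.44x + 84.99y = 0.7477
Solving, x = 4.075 × 10^-3 mol, y = 5.995 × 10^-3 mol
mass of NaCl = 4.075 × 10^-3 × 58.44 = 0.2381 g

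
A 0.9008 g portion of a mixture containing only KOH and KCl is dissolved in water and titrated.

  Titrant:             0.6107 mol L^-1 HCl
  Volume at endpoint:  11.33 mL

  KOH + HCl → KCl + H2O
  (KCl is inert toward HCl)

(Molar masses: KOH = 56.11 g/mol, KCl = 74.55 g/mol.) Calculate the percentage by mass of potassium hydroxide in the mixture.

43.10 %

n(HCl) = 0.01133 × 0.6107 = 6.919 × 10^-3 mol
Let x = n(KOH), y = n(KCl).
Titrant: 1x = 6.919 × 10^-3;  mass: 56.11x + 74.55y = 0.9008
Solving, x = 6.919 × 10^-3 mol, y = 6.875 × 10^-3 mol
mass of KOH = 6.919 × 10^-3 × 56.11 = 0.3882 g
% KOH = 0.3882 / 0.9008 × 100 = 43.10 %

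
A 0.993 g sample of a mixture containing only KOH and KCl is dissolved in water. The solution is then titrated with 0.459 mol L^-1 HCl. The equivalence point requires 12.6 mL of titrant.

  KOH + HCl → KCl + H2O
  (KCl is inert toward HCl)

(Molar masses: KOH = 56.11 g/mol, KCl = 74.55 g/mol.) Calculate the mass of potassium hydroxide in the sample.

n(HCl) = 0.0126 × 0.459 = 5.78 × 10^-3 mol
Let x = n(KOH), y = n(KCl).
Titrant: 1x = 5.78 × 10^-3;  mass: 56.11x + 74.55y = 0.993
Solving, x = 5.78 × 10^-3 mol, y = 8.97 × 10^-3 mol
mass of KOH = 5.78 × 10^-3 × 56.11 = 0.325 g

0.325 g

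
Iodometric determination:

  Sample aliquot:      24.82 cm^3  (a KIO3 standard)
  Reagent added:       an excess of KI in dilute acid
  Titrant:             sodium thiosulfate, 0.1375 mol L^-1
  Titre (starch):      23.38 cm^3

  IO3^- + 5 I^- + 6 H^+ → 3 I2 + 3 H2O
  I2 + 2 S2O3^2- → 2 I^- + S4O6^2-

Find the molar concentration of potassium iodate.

n(S2O3^2-) = 0.02338 × 0.1375 = 3.215 × 10^-3 mol
n(I2) = n(S2O3^2-)/2 = 1.607 × 10^-3 mol
From the 1:3 ratio, n(IO3^-) in the aliquot = 1/3 × 1.607 × 10^-3 = 5.358 × 10^-4 mol
[IO3^-] = 5.358 × 10^-4 / 0.02482 = 0.02159 mol/L

0.02159 mol/L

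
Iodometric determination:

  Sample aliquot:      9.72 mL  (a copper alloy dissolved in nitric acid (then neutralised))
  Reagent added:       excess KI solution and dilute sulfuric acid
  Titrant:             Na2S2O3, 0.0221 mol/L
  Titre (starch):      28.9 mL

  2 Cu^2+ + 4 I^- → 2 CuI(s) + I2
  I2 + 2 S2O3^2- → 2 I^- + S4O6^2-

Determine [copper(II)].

n(S2O3^2-) = 0.0289 × 0.0221 = 6.39 × 10^-4 mol
n(I2) = n(S2O3^2-)/2 = 3.19 × 10^-4 mol
From the 2:1 ratio, n(Cu2+) in the aliquot = 2/1 × 3.19 × 10^-4 = 6.39 × 10^-4 mol
[Cu2+] = 6.39 × 10^-4 / 0.00972 = 0.0657 mol/L

0.0657 mol/L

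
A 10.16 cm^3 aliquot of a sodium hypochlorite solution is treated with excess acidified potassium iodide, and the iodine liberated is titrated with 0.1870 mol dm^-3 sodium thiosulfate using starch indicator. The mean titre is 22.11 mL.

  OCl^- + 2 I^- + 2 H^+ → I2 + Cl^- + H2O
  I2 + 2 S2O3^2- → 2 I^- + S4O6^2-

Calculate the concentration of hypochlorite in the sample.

0.2035 mol/L

n(S2O3^2-) = 0.02211 × 0.1870 = 4.135 × 10^-3 mol
n(I2) = n(S2O3^2-)/2 = 2.067 × 10^-3 mol
n(OCl^-) in the aliquot = 2.067 × 10^-3 mol (1:1 ratio)
[OCl^-] = 2.067 × 10^-3 / 0.01016 = 0.2035 mol/L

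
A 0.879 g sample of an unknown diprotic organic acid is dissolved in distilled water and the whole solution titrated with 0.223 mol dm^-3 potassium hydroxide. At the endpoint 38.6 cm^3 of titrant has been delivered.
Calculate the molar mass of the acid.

204 g/mol

n(KOH) = 0.0386 L × 0.223 mol/L = 8.61 × 10^-3 mol
From the 1:2 ratio, n(H2A) = 1/2 × 8.61 × 10^-3 = 4.30 × 10^-3 mol
M = m / n = 0.879 g / 4.30 × 10^-3 mol = 204 g/mol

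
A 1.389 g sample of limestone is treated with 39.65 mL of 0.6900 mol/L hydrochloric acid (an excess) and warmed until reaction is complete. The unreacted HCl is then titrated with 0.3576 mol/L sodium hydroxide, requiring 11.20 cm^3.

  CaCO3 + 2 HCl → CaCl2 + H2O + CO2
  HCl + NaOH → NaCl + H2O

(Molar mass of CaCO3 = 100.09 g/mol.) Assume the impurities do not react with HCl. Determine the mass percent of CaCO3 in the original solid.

n(HCl) added = 0.03965 × 0.6900 = 0.02736 mol
n(NaOH) used in back-titration = 0.01120 × 0.3576 = 4.005 × 10^-3 mol
n(HCl) left over = 4.005 × 10^-3 mol (1:1 ratio)
n(HCl) consumed by analyte = 0.02736 − 4.005 × 10^-3 = 0.02335 mol
From the 1:2 ratio, n(CaCO3) = 1/2 × 0.02335 = 0.01168 mol
mass of CaCO3 = 0.01168 × 100.09 = 1.169 g
% CaCO3 = 1.169 / 1.389 × 100 = 84.14 %

84.14 %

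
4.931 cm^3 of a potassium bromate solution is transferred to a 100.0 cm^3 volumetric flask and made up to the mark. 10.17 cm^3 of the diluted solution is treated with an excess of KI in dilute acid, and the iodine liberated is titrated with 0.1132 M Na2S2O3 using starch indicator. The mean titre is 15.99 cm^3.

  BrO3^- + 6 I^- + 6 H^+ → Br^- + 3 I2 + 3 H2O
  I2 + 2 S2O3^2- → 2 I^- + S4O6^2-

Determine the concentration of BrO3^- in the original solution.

0.6016 M

n(S2O3^2-) = 0.01599 × 0.1132 = 1.810 × 10^-3 mol
n(I2) = n(S2O3^2-)/2 = 9.050 × 10^-4 mol
From the 1:3 ratio, n(BrO3^-) in the aliquot = 1/3 × 9.050 × 10^-4 = 3.017 × 10^-4 mol
[BrO3^-]_dilute = 3.017 × 10^-4 / 0.01017 = 0.02966 mol/L
[BrO3^-]_original = 0.02966 × 100.0/4.931 = 0.6016 mol/L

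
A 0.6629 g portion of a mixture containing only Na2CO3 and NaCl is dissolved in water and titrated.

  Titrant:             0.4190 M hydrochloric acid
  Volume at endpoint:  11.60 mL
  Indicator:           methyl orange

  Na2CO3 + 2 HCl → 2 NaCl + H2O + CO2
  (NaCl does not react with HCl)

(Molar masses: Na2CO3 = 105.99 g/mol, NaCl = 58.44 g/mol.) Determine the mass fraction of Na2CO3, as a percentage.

n(HCl) = 0.01160 × 0.4190 = 4.860 × 10^-3 mol
Let x = n(Na2CO3), y = n(NaCl).
Titrant: 2x = 4.860 × 10^-3;  mass: 105.99x + 58.44y = 0.6629
Solving, x = 2.430 × 10^-3 mol, y = 6.936 × 10^-3 mol
mass of Na2CO3 = 2.430 × 10^-3 × 105.99 = 0.2576 g
% Na2CO3 = 0.2576 / 0.6629 × 100 = 38.86 %

38.86 %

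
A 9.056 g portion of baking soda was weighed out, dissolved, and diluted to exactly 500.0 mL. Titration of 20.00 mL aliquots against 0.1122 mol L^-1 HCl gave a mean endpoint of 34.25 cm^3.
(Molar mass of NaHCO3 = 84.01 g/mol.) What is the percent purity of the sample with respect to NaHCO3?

NaHCO3 + HCl → NaCl + H2O + CO2
n(HCl) per titration = 0.03425 × 0.1122 = 3.843 × 10^-3 mol
n(NaHCO3) in each aliquot = 3.843 × 10^-3 mol (1:1 ratio)
n(NaHCO3) in the whole flask = 3.843 × 10^-3 × 500.0/20.00 = 0.09607 mol
mass of NaHCO3 = 0.09607 × 84.01 = 8.071 g
% NaHCO3 = 8.071 / 9.056 × 100 = 89.12 %

89.12 %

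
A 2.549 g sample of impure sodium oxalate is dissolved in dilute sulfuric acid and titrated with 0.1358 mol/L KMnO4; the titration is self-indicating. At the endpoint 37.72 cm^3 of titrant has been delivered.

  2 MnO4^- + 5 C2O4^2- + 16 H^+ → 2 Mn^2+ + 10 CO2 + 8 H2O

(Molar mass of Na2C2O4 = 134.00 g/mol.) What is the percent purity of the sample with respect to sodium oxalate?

n(KMnO4) = 0.03772 L × 0.1358 mol/L = 5.122 × 10^-3 mol
From the 5:2 ratio, n(Na2C2O4) = 5/2 × 5.122 × 10^-3 = 0.01281 mol
mass of Na2C2O4 = 0.01281 × 134.00 g/mol = 1.716 g
% Na2C2O4 = 1.716 / 2.549 × 100 = 67.32 %

67.32 %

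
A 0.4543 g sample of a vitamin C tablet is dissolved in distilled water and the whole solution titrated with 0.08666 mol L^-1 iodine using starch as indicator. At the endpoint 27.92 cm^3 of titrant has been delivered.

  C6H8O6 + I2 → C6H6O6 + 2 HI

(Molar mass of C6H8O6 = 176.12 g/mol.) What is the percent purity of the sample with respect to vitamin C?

n(I2) = 0.02792 L × 0.08666 mol/L = 2.420 × 10^-3 mol
n(C6H8O6) = 2.420 × 10^-3 mol (1:1 ratio)
mass of C6H8O6 = 2.420 × 10^-3 × 176.12 g/mol = 0.4261 g
% C6H8O6 = 0.4261 / 0.4543 × 100 = 93.80 %

93.80 %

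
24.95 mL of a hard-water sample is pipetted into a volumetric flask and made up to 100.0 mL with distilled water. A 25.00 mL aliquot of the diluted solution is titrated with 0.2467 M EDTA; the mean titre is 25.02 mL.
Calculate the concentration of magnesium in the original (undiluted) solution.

0.9896 M

Mg^2+ + EDTA^4- → [Mg(EDTA)]^2-
n(EDTA) = 0.02502 × 0.2467 = 6.172 × 10^-3 mol
n(Mg2+) in the aliquot = 6.172 × 10^-3 mol (1:1 ratio)
[Mg2+]_dilute = 6.172 × 10^-3 / 0.02500 = 0.2469 mol/L
Dilution factor = 100.0 / 24.95 = 4.008
[Mg2+]_stock = 0.2469 × 4.008 = 0.9896 mol/L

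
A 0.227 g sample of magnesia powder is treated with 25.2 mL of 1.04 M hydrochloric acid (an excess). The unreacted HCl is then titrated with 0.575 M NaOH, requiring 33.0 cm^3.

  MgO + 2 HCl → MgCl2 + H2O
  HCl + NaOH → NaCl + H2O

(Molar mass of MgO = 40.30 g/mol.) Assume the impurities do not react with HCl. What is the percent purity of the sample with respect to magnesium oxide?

n(HCl) added = 0.0252 × 1.04 = 0.0262 mol
n(NaOH) used in back-titration = 0.0330 × 0.575 = 0.0190 mol
n(HCl) left over = 0.0190 mol (1:1 ratio)
n(HCl) consumed by analyte = 0.0262 − 0.0190 = 7.23 × 10^-3 mol
From the 1:2 ratio, n(MgO) = 1/2 × 7.23 × 10^-3 = 3.62 × 10^-3 mol
mass of MgO = 3.62 × 10^-3 × 40.30 = 0.146 g
% MgO = 0.146 / 0.227 × 100 = 64.2 %

64.2 %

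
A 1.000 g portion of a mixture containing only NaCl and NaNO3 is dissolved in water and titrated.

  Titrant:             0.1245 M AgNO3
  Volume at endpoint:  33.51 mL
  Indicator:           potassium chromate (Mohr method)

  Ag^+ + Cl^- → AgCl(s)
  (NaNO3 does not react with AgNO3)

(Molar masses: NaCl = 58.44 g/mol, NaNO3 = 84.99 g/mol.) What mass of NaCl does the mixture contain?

n(AgNO3) = 0.03351 × 0.1245 = 4.172 × 10^-3 mol
Let x = n(NaCl), y = n(NaNO3).
Titrant: 1x = 4.172 × 10^-3;  mass: 58.44x + 84.99y = 1.000
Solving, x = 4.172 × 10^-3 mol, y = 8.897 × 10^-3 mol
mass of NaCl = 4.172 × 10^-3 × 58.44 = 0.2438 g

0.2438 g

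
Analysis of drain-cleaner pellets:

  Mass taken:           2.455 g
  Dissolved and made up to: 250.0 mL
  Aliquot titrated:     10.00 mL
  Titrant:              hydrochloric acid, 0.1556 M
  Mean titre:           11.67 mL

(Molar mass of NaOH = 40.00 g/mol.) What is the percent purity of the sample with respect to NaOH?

73.97 %

NaOH + HCl → NaCl + H2O
n(HCl) per titration = 0.01167 × 0.1556 = 1.816 × 10^-3 mol
n(NaOH) in each aliquot = 1.816 × 10^-3 mol (1:1 ratio)
n(NaOH) in the whole flask = 1.816 × 10^-3 × 250.0/10.00 = 0.04540 mol
mass of NaOH = 0.04540 × 40.00 = 1.816 g
% NaOH = 1.816 / 2.455 × 100 = 73.97 %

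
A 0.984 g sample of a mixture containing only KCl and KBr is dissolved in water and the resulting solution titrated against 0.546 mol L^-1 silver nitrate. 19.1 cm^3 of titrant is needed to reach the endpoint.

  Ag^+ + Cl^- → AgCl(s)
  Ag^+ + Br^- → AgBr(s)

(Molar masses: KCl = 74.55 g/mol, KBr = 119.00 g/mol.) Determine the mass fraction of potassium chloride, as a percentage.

43.8 %

n(AgNO3) = 0.0191 × 0.546 = 0.0104 mol
Let x = n(KCl), y = n(KBr).
Titrant: 1x + 1y = 0.0104;  mass: 74.55x + 119.00y = 0.984
Solving, x = 5.78 × 10^-3 mol, y = 4.65 × 10^-3 mol
mass of KCl = 5.78 × 10^-3 × 74.55 = 0.431 g
% KCl = 0.431 / 0.984 × 100 = 43.8 %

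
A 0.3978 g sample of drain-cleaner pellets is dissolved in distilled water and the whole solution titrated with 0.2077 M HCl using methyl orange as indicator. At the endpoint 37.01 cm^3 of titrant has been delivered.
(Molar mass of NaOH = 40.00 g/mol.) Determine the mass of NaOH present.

0.3075 g

NaOH + HCl → NaCl + H2O
n(HCl) = 0.03701 L × 0.2077 mol/L = 7.687 × 10^-3 mol
n(NaOH) = 7.687 × 10^-3 mol (1:1 ratio)
mass of NaOH = 7.687 × 10^-3 × 40.00 g/mol = 0.3075 g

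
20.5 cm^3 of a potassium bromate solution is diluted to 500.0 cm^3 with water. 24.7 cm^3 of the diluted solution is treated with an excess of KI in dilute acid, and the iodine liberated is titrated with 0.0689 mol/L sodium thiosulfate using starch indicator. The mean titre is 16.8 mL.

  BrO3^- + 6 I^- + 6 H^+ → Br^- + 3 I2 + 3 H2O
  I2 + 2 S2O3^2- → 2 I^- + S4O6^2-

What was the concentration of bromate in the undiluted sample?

n(S2O3^2-) = 0.0168 × 0.0689 = 1.16 × 10^-3 mol
n(I2) = n(S2O3^2-)/2 = 5.79 × 10^-4 mol
From the 1:3 ratio, n(BrO3^-) in the aliquot = 1/3 × 5.79 × 10^-4 = 1.93 × 10^-4 mol
[BrO3^-]_dilute = 1.93 × 10^-4 / 0.0247 = 0.00781 mol/L
[BrO3^-]_original = 0.00781 × 500.0/20.5 = 0.191 mol/L

0.191 mol/L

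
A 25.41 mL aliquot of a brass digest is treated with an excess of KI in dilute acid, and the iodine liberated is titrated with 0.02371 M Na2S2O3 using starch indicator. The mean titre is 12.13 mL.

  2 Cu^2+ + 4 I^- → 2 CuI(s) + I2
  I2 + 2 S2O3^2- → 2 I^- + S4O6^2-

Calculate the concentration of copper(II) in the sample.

0.01132 M

n(S2O3^2-) = 0.01213 × 0.02371 = 2.876 × 10^-4 mol
n(I2) = n(S2O3^2-)/2 = 1.438 × 10^-4 mol
From the 2:1 ratio, n(Cu2+) in the aliquot = 2/1 × 1.438 × 10^-4 = 2.876 × 10^-4 mol
[Cu2+] = 2.876 × 10^-4 / 0.02541 = 0.01132 mol/L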